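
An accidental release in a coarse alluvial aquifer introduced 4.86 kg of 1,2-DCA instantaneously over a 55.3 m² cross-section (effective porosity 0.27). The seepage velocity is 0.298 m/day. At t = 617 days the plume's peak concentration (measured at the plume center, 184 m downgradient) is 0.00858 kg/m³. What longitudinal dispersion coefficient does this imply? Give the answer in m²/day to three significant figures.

0.186 m²/day

At the plume center C_max = M/(n_e·A·√(4πDt)), so D = M²/(4πt·(n_e·A·C_max)²).
n_e·A·C_max = 0.27 × 55.3 × 0.00858 = 0.1281 kg/m.
D = 4.86²/(4π × 617 × 0.1281²) = 0.186 m²/day.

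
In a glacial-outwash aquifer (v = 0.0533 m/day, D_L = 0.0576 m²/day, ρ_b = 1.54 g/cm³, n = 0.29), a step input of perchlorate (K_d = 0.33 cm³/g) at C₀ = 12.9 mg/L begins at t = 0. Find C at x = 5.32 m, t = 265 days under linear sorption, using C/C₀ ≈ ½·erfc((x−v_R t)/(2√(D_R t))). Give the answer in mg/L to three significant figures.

6.16 mg/L

Retardation factor R = 1 + ρ_b·K_d/n = 1 + 1.54 × 0.33/0.29 = 2.752.
Sorption retards both mechanisms: v_R = v/R = 0.01937 m/day, D_R = D/R = 0.02093 m²/day.
v_R·t = 0.01937 × 265 = 5.13305 m; 2√(D_R t) = 4.710 m; argument = (5.32 − 5.13305)/4.710 = 0.03969.
C = C₀ × ½·erfc(0.03969) = 12.9 × 0.4776 = 6.16 mg/L.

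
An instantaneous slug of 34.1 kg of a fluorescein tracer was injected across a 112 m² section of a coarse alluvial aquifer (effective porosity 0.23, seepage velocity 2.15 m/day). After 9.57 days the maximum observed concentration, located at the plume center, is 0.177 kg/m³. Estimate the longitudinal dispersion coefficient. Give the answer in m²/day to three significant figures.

0.465 m²/day

At the plume center C_max = M/(n_e·A·√(4πDt)), so D = M²/(4πt·(n_e·A·C_max)²).
n_e·A·C_max = 0.23 × 112 × 0.177 = 4.560 kg/m.
D = 34.1²/(4π × 9.57 × 4.560²) = 0.465 m²/day.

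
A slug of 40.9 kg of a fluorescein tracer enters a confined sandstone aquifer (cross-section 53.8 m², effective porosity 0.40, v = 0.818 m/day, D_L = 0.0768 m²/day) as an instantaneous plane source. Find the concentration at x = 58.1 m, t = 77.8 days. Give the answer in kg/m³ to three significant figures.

For an instantaneous plane source, C(x,t) = M/(n_e·A·√(4πDt)) · exp(−(x−vt)²/(4Dt)), with n_e·A the pore (flow) area.
Plume center vt = 0.818 × 77.8 = 63.6404 m, so the well at 58.1 m is 5.5404 m upgradient of the peak.
√(4πDt) = 8.665 m, giving peak height M/(n_e·A·√(4πDt)) = 40.9/(0.40 × 53.8 × 8.665) = 0.2193 kg/m³.
(x−vt)²/(4Dt) = (-5.5404)²/(4 × 0.0768 × 77.8) = 1.284; exp(−1.284) = 0.2769.
C = 0.2193 × 0.2769 = 0.0607 kg/m³.

0.0607 kg/m³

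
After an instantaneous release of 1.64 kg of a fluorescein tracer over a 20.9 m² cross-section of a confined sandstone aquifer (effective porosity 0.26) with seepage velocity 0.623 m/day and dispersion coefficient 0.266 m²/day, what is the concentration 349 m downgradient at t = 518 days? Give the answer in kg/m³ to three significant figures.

For an instantaneous plane source, C(x,t) = M/(n_e·A·√(4πDt)) · exp(−(x−vt)²/(4Dt)), with n_e·A the pore (flow) area.
Plume center vt = 0.623 × 518 = 322.714 m, so the well at 349 m is 26.286 m downgradient of the peak.
√(4πDt) = 41.61 m, giving peak height M/(n_e·A·√(4πDt)) = 1.64/(0.26 × 20.9 × 41.61) = 0.007253 kg/m³.
(x−vt)²/(4Dt) = (26.286)²/(4 × 0.266 × 518) = 1.254; exp(−1.254) = 0.2854.
C = 0.007253 × 0.2854 = 0.00207 kg/m³.

0.00207 kg/m³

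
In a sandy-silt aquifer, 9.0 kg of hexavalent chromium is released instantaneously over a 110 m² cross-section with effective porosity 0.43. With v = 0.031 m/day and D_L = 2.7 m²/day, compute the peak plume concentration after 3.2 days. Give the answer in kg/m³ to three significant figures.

0.0183 kg/m³

The peak of an instantaneous 1D plume sits at x = vt; there the Gaussian factor is 1 and C_max = M/(n_e·A·√(4πDt)), where n_e·A is the pore area the mass is dissolved in.
√(4πDt) = √(4π × 2.7 × 3.2) = 10.42 m, so C_max = 9.0/(0.43 × 110 × 10.42) = 0.0183 kg/m³.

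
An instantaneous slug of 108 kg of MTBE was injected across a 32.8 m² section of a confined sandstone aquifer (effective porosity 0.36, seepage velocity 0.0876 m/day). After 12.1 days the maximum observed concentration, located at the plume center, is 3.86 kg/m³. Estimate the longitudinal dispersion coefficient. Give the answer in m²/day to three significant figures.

At the plume center C_max = M/(n_e·A·√(4πDt)), so D = M²/(4πt·(n_e·A·C_max)²).
n_e·A·C_max = 0.36 × 32.8 × 3.86 = 45.58 kg/m.
D = 108²/(4π × 12.1 × 45.58²) = 0.0369 m²/day.

0.0369 m²/day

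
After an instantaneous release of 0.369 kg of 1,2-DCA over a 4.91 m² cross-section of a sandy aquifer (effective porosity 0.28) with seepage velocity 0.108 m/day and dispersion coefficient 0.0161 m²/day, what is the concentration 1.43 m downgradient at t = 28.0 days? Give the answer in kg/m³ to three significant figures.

0.0276 kg/m³

For an instantaneous plane source, C(x,t) = M/(n_e·A·√(4πDt)) · exp(−(x−vt)²/(4Dt)), with n_e·A the pore (flow) area.
Plume center vt = 0.108 × 28.0 = 3.024 m, so the well at 1.43 m is 1.594 m upgradient of the peak.
√(4πDt) = 2.380 m, giving peak height M/(n_e·A·√(4πDt)) = 0.369/(0.28 × 4.91 × 2.380) = 0.1128 kg/m³.
(x−vt)²/(4Dt) = (-1.594)²/(4 × 0.0161 × 28.0) = 1.409; exp(−1.409) = 0.2444.
C = 0.1128 × 0.2444 = 0.0276 kg/m³.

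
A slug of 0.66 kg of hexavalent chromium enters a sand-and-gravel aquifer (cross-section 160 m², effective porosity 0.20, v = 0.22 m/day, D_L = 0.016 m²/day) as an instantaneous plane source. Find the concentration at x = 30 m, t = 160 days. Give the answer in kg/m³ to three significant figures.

0.000259 kg/m³

For an instantaneous plane source, C(x,t) = M/(n_e·A·√(4πDt)) · exp(−(x−vt)²/(4Dt)), with n_e·A the pore (flow) area.
Plume center vt = 0.22 × 160 = 35.2 m, so the well at 30 m is 5.2 m upgradient of the peak.
√(4πDt) = 5.672 m, giving peak height M/(n_e·A·√(4πDt)) = 0.66/(0.20 × 160 × 5.672) = 0.003636 kg/m³.
(x−vt)²/(4Dt) = (-5.2)²/(4 × 0.016 × 160) = 2.641; exp(−2.641) = 0.07129.
C = 0.003636 × 0.07129 = 0.000259 kg/m³.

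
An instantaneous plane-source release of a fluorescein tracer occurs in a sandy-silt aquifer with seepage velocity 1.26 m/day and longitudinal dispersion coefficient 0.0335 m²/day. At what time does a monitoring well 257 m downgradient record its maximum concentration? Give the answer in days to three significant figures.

For the 1D instantaneous-source solution, setting ∂C/∂t = 0 at fixed x gives v²t² + 2Dt − x² = 0, so t = (√(D² + v²x²) − D)/v².
√(D² + v²x²) = √(0.0335² + 1.26² × 257²) = 323.8; v² = 1.5876.
t = (323.8 − 0.0335)/1.5876 = 204 days (vs. the pure-advection estimate x/v = 204 d).

204 days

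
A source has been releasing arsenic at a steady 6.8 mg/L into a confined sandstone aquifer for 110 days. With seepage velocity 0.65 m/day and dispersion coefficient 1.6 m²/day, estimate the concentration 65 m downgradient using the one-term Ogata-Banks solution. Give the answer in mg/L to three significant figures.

For a continuous step input, C/C₀ ≈ ½·erfc((x−vt)/(2√(Dt))).
vt = 0.65 × 110 = 71.5 m and 2√(Dt) = 2√(1.6 × 110) = 26.53 m.
Argument (x−vt)/(2√(Dt)) = (65 − 71.5)/26.53 = -0.2450; ½·erfc(-0.2450) = 0.6355.
C = 6.8 × 0.6355 = 4.32 mg/L.

4.32 mg/L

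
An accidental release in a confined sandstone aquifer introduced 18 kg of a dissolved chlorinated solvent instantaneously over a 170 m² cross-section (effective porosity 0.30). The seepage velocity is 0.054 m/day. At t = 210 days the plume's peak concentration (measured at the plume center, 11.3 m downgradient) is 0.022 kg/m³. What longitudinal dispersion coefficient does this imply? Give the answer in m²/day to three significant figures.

0.0975 m²/day

At the plume center C_max = M/(n_e·A·√(4πDt)), so D = M²/(4πt·(n_e·A·C_max)²).
n_e·A·C_max = 0.30 × 170 × 0.022 = 1.122 kg/m.
D = 18²/(4π × 210 × 1.122²) = 0.0975 m²/day.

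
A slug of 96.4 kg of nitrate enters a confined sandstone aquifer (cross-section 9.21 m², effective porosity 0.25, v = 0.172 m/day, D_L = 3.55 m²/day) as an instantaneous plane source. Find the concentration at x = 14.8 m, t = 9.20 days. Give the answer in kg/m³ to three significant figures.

0.543 kg/m³

For an instantaneous plane source, C(x,t) = M/(n_e·A·√(4πDt)) · exp(−(x−vt)²/(4Dt)), with n_e·A the pore (flow) area.
Plume center vt = 0.172 × 9.20 = 1.5824 m, so the well at 14.8 m is 13.2176 m downgradient of the peak.
√(4πDt) = 20.26 m, giving peak height M/(n_e·A·√(4πDt)) = 96.4/(0.25 × 9.21 × 20.26) = 2.067 kg/m³.
(x−vt)²/(4Dt) = (13.2176)²/(4 × 3.55 × 9.20) = 1.337; exp(−1.337) = 0.2626.
C = 2.067 × 0.2626 = 0.543 kg/m³.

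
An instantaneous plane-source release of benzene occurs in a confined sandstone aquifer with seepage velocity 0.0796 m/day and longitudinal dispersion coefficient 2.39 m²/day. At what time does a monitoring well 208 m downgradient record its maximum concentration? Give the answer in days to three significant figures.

For the 1D instantaneous-source solution, setting ∂C/∂t = 0 at fixed x gives v²t² + 2Dt − x² = 0, so t = (√(D² + v²x²) − D)/v².
√(D² + v²x²) = √(2.39² + 0.0796² × 208²) = 16.73; v² = 0.00633616.
t = (16.73 − 2.39)/0.00633616 = 2260 days (vs. the pure-advection estimate x/v = 2610 d).

2260 days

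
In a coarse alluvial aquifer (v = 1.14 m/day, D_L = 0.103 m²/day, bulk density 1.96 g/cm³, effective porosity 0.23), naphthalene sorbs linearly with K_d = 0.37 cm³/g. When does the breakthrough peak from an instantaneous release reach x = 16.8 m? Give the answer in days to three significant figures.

60.9 days

Retardation factor R = 1 + ρ_b·K_d/n = 1 + 1.96 × 0.37/0.23 = 4.153.
Sorption retards both mechanisms: v_R = v/R = 0.2745 m/day, D_R = D/R = 0.02480 m²/day.
Peak time from v_R²t² + 2D_R t − x² = 0: t = (√(D_R² + v_R²x²) − D_R)/v_R².
√(D_R² + v_R²x²) = √(0.02480² + 0.2745² × 16.8²) = 4.612; v_R² = 0.07535.
t = (4.612 − 0.02480)/0.07535 = 60.9 days.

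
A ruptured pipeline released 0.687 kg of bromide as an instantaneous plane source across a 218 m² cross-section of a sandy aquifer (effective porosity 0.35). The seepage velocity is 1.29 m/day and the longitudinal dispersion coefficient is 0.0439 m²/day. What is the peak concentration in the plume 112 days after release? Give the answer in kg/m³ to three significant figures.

0.00115 kg/m³

The peak of an instantaneous 1D plume sits at x = vt; there the Gaussian factor is 1 and C_max = M/(n_e·A·√(4πDt)), where n_e·A is the pore area the mass is dissolved in.
√(4πDt) = √(4π × 0.0439 × 112) = 7.860 m, so C_max = 0.687/(0.35 × 218 × 7.860) = 0.00115 kg/m³.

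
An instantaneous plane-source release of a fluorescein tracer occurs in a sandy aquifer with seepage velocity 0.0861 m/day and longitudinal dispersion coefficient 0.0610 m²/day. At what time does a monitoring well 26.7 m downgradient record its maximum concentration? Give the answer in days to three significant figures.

302 days

For the 1D instantaneous-source solution, setting ∂C/∂t = 0 at fixed x gives v²t² + 2Dt − x² = 0, so t = (√(D² + v²x²) − D)/v².
√(D² + v²x²) = √(0.0610² + 0.0861² × 26.7²) = 2.300; v² = 0.00741321.
t = (2.300 − 0.0610)/0.00741321 = 302 days (vs. the pure-advection estimate x/v = 310 d).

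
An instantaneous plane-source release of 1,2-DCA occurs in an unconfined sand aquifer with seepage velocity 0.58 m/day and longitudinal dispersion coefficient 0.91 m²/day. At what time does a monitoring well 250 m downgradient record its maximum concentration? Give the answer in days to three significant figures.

For the 1D instantaneous-source solution, setting ∂C/∂t = 0 at fixed x gives v²t² + 2Dt − x² = 0, so t = (√(D² + v²x²) − D)/v².
√(D² + v²x²) = √(0.91² + 0.58² × 250²) = 145.0; v² = 0.3364.
t = (145.0 − 0.91)/0.3364 = 428 days (vs. the pure-advection estimate x/v = 431 d).

428 days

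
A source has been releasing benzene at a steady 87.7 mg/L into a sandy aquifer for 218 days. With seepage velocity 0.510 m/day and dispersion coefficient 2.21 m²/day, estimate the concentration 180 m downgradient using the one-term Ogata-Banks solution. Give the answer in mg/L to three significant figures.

1.17 mg/L

For a continuous step input, C/C₀ ≈ ½·erfc((x−vt)/(2√(Dt))).
vt = 0.510 × 218 = 111.18 m and 2√(Dt) = 2√(2.21 × 218) = 43.90 m.
Argument (x−vt)/(2√(Dt)) = (180 − 111.18)/43.90 = 1.568; ½·erfc(1.568) = 0.01329.
C = 87.7 × 0.01329 = 1.17 mg/L.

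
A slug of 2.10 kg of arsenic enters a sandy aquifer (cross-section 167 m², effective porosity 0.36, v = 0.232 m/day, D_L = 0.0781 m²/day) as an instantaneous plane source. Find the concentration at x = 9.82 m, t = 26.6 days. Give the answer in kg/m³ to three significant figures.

0.00138 kg/m³

For an instantaneous plane source, C(x,t) = M/(n_e·A·√(4πDt)) · exp(−(x−vt)²/(4Dt)), with n_e·A the pore (flow) area.
Plume center vt = 0.232 × 26.6 = 6.1712 m, so the well at 9.82 m is 3.6488 m downgradient of the peak.
√(4πDt) = 5.109 m, giving peak height M/(n_e·A·√(4πDt)) = 2.10/(0.36 × 167 × 5.109) = 0.006837 kg/m³.
(x−vt)²/(4Dt) = (3.6488)²/(4 × 0.0781 × 26.6) = 1.602; exp(−1.602) = 0.2015.
C = 0.006837 × 0.2015 = 0.00138 kg/m³.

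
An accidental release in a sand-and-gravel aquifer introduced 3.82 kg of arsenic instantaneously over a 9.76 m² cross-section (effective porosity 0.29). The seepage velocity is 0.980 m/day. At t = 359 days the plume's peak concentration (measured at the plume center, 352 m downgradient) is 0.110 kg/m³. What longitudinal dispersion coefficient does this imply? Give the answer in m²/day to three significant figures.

At the plume center C_max = M/(n_e·A·√(4πDt)), so D = M²/(4πt·(n_e·A·C_max)²).
n_e·A·C_max = 0.29 × 9.76 × 0.110 = 0.3113 kg/m.
D = 3.82²/(4π × 359 × 0.3113²) = 0.0334 m²/day.

0.0334 m²/day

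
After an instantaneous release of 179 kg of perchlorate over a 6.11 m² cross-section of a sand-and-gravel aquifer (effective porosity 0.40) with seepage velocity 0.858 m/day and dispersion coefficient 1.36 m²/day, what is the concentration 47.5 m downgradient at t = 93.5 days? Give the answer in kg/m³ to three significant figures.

For an instantaneous plane source, C(x,t) = M/(n_e·A·√(4πDt)) · exp(−(x−vt)²/(4Dt)), with n_e·A the pore (flow) area.
Plume center vt = 0.858 × 93.5 = 80.223 m, so the well at 47.5 m is 32.723 m upgradient of the peak.
√(4πDt) = 39.97 m, giving peak height M/(n_e·A·√(4πDt)) = 179/(0.40 × 6.11 × 39.97) = 1.832 kg/m³.
(x−vt)²/(4Dt) = (-32.723)²/(4 × 1.36 × 93.5) = 2.105; exp(−2.105) = 0.1218.
C = 1.832 × 0.1218 = 0.223 kg/m³.

0.223 kg/m³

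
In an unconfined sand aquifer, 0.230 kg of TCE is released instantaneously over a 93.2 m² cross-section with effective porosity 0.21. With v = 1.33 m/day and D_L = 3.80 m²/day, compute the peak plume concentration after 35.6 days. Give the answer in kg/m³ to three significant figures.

0.000285 kg/m³

The peak of an instantaneous 1D plume sits at x = vt; there the Gaussian factor is 1 and C_max = M/(n_e·A·√(4πDt)), where n_e·A is the pore area the mass is dissolved in.
√(4πDt) = √(4π × 3.80 × 35.6) = 41.23 m, so C_max = 0.230/(0.21 × 93.2 × 41.23) = 0.000285 kg/m³.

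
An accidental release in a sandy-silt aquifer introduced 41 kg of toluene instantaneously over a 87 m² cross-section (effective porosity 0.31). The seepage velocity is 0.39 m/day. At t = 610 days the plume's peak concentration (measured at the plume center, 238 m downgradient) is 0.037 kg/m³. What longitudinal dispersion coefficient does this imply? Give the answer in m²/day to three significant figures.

At the plume center C_max = M/(n_e·A·√(4πDt)), so D = M²/(4πt·(n_e·A·C_max)²).
n_e·A·C_max = 0.31 × 87 × 0.037 = 0.9979 kg/m.
D = 41²/(4π × 610 × 0.9979²) = 0.220 m²/day.

0.220 m²/day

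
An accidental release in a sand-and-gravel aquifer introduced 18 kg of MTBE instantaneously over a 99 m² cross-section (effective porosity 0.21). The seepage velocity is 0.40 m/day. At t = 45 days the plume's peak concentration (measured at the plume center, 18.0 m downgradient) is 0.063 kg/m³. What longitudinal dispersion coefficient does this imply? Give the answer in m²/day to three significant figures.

0.334 m²/day

At the plume center C_max = M/(n_e·A·√(4πDt)), so D = M²/(4πt·(n_e·A·C_max)²).
n_e·A·C_max = 0.21 × 99 × 0.063 = 1.310 kg/m.
D = 18²/(4π × 45 × 1.310²) = 0.334 m²/day.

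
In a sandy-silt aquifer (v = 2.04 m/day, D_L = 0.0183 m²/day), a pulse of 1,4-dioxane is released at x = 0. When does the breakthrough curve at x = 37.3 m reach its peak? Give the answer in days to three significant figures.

For the 1D instantaneous-source solution, setting ∂C/∂t = 0 at fixed x gives v²t² + 2Dt − x² = 0, so t = (√(D² + v²x²) − D)/v².
√(D² + v²x²) = √(0.0183² + 2.04² × 37.3²) = 76.09; v² = 4.1616.
t = (76.09 − 0.0183)/4.1616 = 18.3 days (vs. the pure-advection estimate x/v = 18.3 d).

18.3 days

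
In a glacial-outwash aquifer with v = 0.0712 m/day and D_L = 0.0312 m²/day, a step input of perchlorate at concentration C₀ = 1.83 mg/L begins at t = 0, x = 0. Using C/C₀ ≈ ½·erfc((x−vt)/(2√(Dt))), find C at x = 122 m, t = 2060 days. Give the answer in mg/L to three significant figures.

For a continuous step input, C/C₀ ≈ ½·erfc((x−vt)/(2√(Dt))).
vt = 0.0712 × 2060 = 146.672 m and 2√(Dt) = 2√(0.0312 × 2060) = 16.03 m.
Argument (x−vt)/(2√(Dt)) = (122 − 146.672)/16.03 = -1.539; ½·erfc(-1.539) = 0.9852.
C = 1.83 × 0.9852 = 1.80 mg/L.

1.80 mg/L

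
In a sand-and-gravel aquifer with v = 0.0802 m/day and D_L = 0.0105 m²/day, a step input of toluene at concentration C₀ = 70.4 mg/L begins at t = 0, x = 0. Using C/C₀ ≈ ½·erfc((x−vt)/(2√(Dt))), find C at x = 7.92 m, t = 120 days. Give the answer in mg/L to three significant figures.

For a continuous step input, C/C₀ ≈ ½·erfc((x−vt)/(2√(Dt))).
vt = 0.0802 × 120 = 9.624 m and 2√(Dt) = 2√(0.0105 × 120) = 2.245 m.
Argument (x−vt)/(2√(Dt)) = (7.92 − 9.624)/2.245 = -0.7590; ½·erfc(-0.7590) = 0.8585.
C = 70.4 × 0.8585 = 60.4 mg/L.

60.4 mg/L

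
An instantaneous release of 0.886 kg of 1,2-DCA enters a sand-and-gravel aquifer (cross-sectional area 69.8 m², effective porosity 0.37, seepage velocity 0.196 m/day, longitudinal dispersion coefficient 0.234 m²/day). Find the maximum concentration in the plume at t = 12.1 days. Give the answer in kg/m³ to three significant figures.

The peak of an instantaneous 1D plume sits at x = vt; there the Gaussian factor is 1 and C_max = M/(n_e·A·√(4πDt)), where n_e·A is the pore area the mass is dissolved in.
√(4πDt) = √(4π × 0.234 × 12.1) = 5.965 m, so C_max = 0.886/(0.37 × 69.8 × 5.965) = 0.00575 kg/m³.

0.00575 kg/m³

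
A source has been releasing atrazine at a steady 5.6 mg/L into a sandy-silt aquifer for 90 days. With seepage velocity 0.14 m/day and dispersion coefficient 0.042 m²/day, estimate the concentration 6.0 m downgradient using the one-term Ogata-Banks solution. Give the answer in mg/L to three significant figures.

For a continuous step input, C/C₀ ≈ ½·erfc((x−vt)/(2√(Dt))).
vt = 0.14 × 90 = 12.6 m and 2√(Dt) = 2√(0.042 × 90) = 3.888 m.
Argument (x−vt)/(2√(Dt)) = (6.0 − 12.6)/3.888 = -1.698; ½·erfc(-1.698) = 0.9918.
C = 5.6 × 0.9918 = 5.55 mg/L.

5.55 mg/L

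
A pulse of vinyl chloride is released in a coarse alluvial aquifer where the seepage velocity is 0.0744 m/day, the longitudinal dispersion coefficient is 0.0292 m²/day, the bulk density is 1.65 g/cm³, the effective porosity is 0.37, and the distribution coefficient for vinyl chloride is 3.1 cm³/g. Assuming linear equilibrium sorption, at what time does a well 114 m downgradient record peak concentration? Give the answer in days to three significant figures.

22600 days

Retardation factor R = 1 + ρ_b·K_d/n = 1 + 1.65 × 3.1/0.37 = 14.82.
Sorption retards both mechanisms: v_R = v/R = 0.005020 m/day, D_R = D/R = 0.001970 m²/day.
Peak time from v_R²t² + 2D_R t − x² = 0: t = (√(D_R² + v_R²x²) − D_R)/v_R².
√(D_R² + v_R²x²) = √(0.001970² + 0.005020² × 114²) = 0.5723; v_R² = 2.520e-05.
t = (0.5723 − 0.001970)/2.520e-05 = 22600 days.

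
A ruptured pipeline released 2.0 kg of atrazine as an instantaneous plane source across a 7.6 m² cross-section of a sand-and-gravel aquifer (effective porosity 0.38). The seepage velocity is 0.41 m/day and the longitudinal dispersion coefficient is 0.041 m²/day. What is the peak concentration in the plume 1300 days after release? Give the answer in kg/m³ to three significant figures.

0.0268 kg/m³

The peak of an instantaneous 1D plume sits at x = vt; there the Gaussian factor is 1 and C_max = M/(n_e·A·√(4πDt)), where n_e·A is the pore area the mass is dissolved in.
√(4πDt) = √(4π × 0.041 × 1300) = 25.88 m, so C_max = 2.0/(0.38 × 7.6 × 25.88) = 0.0268 kg/m³.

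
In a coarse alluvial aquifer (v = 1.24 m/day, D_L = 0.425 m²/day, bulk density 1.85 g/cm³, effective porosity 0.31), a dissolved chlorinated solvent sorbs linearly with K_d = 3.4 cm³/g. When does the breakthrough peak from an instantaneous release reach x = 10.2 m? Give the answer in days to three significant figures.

169 days

Retardation factor R = 1 + ρ_b·K_d/n = 1 + 1.85 × 3.4/0.31 = 21.29.
Sorption retards both mechanisms: v_R = v/R = 0.05824 m/day, D_R = D/R = 0.01996 m²/day.
Peak time from v_R²t² + 2D_R t − x² = 0: t = (√(D_R² + v_R²x²) − D_R)/v_R².
√(D_R² + v_R²x²) = √(0.01996² + 0.05824² × 10.2²) = 0.5944; v_R² = 0.003392.
t = (0.5944 − 0.01996)/0.003392 = 169 days.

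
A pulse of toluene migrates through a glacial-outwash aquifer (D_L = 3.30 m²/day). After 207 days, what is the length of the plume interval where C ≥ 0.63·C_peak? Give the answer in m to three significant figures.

The plume is Gaussian with σ = √(2Dt) = √(2 × 3.30 × 207) = 36.96 m.
C/C_peak = exp(−Δx²/(2σ²)) = 0.63 ⇒ Δx = σ·√(−2 ln 0.63) = 36.96 × 0.9613 = 35.53 m.
Width = 2Δx = 71.1 m.

71.1 m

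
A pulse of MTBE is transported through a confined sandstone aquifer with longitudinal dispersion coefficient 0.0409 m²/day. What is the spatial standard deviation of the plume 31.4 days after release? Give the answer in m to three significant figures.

1.60 m

Dispersive spreading gives a Gaussian with σ² = 2Dt; advection only shifts the center.
σ = √(2 × 0.0409 × 31.4) = 1.60 m.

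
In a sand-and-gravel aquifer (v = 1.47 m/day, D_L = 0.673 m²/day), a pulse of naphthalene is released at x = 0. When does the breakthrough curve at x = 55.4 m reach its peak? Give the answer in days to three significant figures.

37.4 days

For the 1D instantaneous-source solution, setting ∂C/∂t = 0 at fixed x gives v²t² + 2Dt − x² = 0, so t = (√(D² + v²x²) − D)/v².
√(D² + v²x²) = √(0.673² + 1.47² × 55.4²) = 81.44; v² = 2.1609.
t = (81.44 − 0.673)/2.1609 = 37.4 days (vs. the pure-advection estimate x/v = 37.7 d).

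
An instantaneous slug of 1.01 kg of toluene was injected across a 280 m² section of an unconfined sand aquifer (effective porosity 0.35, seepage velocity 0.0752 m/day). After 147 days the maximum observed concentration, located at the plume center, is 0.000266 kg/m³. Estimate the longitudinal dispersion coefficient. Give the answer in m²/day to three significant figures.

0.813 m²/day

At the plume center C_max = M/(n_e·A·√(4πDt)), so D = M²/(4πt·(n_e·A·C_max)²).
n_e·A·C_max = 0.35 × 280 × 0.000266 = 0.02607 kg/m.
D = 1.01²/(4π × 147 × 0.02607²) = 0.813 m²/day.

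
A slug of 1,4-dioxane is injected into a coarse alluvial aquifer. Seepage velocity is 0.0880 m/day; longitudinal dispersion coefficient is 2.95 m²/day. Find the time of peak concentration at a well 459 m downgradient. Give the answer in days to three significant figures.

For the 1D instantaneous-source solution, setting ∂C/∂t = 0 at fixed x gives v²t² + 2Dt − x² = 0, so t = (√(D² + v²x²) − D)/v².
√(D² + v²x²) = √(2.95² + 0.0880² × 459²) = 40.50; v² = 0.007744.
t = (40.50 − 2.95)/0.007744 = 4850 days (vs. the pure-advection estimate x/v = 5220 d).

4850 days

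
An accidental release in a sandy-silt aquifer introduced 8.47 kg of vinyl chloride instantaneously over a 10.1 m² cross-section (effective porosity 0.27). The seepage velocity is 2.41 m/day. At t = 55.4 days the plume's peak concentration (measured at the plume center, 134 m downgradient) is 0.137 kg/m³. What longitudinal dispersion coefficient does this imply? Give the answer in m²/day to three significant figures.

At the plume center C_max = M/(n_e·A·√(4πDt)), so D = M²/(4πt·(n_e·A·C_max)²).
n_e·A·C_max = 0.27 × 10.1 × 0.137 = 0.3736 kg/m.
D = 8.47²/(4π × 55.4 × 0.3736²) = 0.738 m²/day.

0.738 m²/day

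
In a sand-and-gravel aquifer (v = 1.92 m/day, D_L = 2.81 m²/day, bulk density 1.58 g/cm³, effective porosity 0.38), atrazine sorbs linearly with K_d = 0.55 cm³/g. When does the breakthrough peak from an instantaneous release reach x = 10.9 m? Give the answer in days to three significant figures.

Retardation factor R = 1 + ρ_b·K_d/n = 1 + 1.58 × 0.55/0.38 = 3.287.
Sorption retards both mechanisms: v_R = v/R = 0.5841 m/day, D_R = D/R = 0.8549 m²/day.
Peak time from v_R²t² + 2D_R t − x² = 0: t = (√(D_R² + v_R²x²) − D_R)/v_R².
√(D_R² + v_R²x²) = √(0.8549² + 0.5841² × 10.9²) = 6.424; v_R² = 0.3412.
t = (6.424 − 0.8549)/0.3412 = 16.3 days.

16.3 days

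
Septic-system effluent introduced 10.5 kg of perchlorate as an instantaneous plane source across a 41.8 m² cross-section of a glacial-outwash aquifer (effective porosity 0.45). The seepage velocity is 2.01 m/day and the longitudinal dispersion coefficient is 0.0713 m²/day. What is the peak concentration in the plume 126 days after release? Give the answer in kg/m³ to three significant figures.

The peak of an instantaneous 1D plume sits at x = vt; there the Gaussian factor is 1 and C_max = M/(n_e·A·√(4πDt)), where n_e·A is the pore area the mass is dissolved in.
√(4πDt) = √(4π × 0.0713 × 126) = 10.63 m, so C_max = 10.5/(0.45 × 41.8 × 10.63) = 0.0525 kg/m³.

0.0525 kg/m³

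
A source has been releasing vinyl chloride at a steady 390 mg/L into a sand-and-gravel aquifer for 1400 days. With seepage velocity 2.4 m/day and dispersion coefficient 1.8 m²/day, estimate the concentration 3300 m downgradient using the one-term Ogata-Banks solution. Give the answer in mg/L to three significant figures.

For a continuous step input, C/C₀ ≈ ½·erfc((x−vt)/(2√(Dt))).
vt = 2.4 × 1400 = 3360 m and 2√(Dt) = 2√(1.8 × 1400) = 100.4 m.
Argument (x−vt)/(2√(Dt)) = (3300 − 3360)/100.4 = -0.5976; ½·erfc(-0.5976) = 0.8010.
C = 390 × 0.8010 = 312 mg/L.

312 mg/L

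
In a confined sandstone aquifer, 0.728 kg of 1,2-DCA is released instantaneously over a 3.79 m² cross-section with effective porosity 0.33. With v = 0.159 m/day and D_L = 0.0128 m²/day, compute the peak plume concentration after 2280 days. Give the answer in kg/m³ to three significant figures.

The peak of an instantaneous 1D plume sits at x = vt; there the Gaussian factor is 1 and C_max = M/(n_e·A·√(4πDt)), where n_e·A is the pore area the mass is dissolved in.
√(4πDt) = √(4π × 0.0128 × 2280) = 19.15 m, so C_max = 0.728/(0.33 × 3.79 × 19.15) = 0.0304 kg/m³.

0.0304 kg/m³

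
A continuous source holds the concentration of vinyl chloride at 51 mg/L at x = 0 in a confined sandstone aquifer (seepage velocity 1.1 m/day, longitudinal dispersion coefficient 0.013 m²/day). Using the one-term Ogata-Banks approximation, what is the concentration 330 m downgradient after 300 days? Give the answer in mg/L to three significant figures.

For a continuous step input, C/C₀ ≈ ½·erfc((x−vt)/(2√(Dt))).
vt = 1.1 × 300 = 330 m and 2√(Dt) = 2√(0.013 × 300) = 3.950 m.
Argument (x−vt)/(2√(Dt)) = (330 − 330)/3.950 = 0; ½·erfc(0) = 0.5000.
C = 51 × 0.5000 = 25.5 mg/L.

25.5 mg/L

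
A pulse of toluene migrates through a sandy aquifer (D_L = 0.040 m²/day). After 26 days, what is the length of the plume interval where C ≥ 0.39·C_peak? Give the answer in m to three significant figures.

The plume is Gaussian with σ = √(2Dt) = √(2 × 0.040 × 26) = 1.442 m.
C/C_peak = exp(−Δx²/(2σ²)) = 0.39 ⇒ Δx = σ·√(−2 ln 0.39) = 1.442 × 1.372 = 1.978 m.
Width = 2Δx = 3.96 m.

3.96 m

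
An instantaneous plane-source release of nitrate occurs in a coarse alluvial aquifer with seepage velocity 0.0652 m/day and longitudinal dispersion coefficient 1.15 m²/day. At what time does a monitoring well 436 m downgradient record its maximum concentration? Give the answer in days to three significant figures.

6420 days

For the 1D instantaneous-source solution, setting ∂C/∂t = 0 at fixed x gives v²t² + 2Dt − x² = 0, so t = (√(D² + v²x²) − D)/v².
√(D² + v²x²) = √(1.15² + 0.0652² × 436²) = 28.45; v² = 0.00425104.
t = (28.45 − 1.15)/0.00425104 = 6420 days (vs. the pure-advection estimate x/v = 6690 d).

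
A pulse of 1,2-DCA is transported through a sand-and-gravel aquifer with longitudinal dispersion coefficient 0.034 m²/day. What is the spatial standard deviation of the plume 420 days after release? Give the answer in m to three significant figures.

5.34 m

Dispersive spreading gives a Gaussian with σ² = 2Dt; advection only shifts the center.
σ = √(2 × 0.034 × 420) = 5.34 m.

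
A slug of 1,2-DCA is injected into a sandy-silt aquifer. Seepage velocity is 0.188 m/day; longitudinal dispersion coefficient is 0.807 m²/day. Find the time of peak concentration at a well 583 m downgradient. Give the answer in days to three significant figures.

For the 1D instantaneous-source solution, setting ∂C/∂t = 0 at fixed x gives v²t² + 2Dt − x² = 0, so t = (√(D² + v²x²) − D)/v².
√(D² + v²x²) = √(0.807² + 0.188² × 583²) = 109.6; v² = 0.035344.
t = (109.6 − 0.807)/0.035344 = 3080 days (vs. the pure-advection estimate x/v = 3100 d).

3080 days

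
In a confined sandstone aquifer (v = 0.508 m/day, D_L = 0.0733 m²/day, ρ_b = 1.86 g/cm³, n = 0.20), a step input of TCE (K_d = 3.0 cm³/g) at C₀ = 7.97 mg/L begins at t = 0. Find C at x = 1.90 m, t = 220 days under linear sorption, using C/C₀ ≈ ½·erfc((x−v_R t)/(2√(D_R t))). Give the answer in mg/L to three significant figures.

Retardation factor R = 1 + ρ_b·K_d/n = 1 + 1.86 × 3.0/0.20 = 28.90.
Sorption retards both mechanisms: v_R = v/R = 0.01758 m/day, D_R = D/R = 0.002536 m²/day.
v_R·t = 0.01758 × 220 = 3.8676 m; 2√(D_R t) = 1.494 m; argument = (1.90 − 3.8676)/1.494 = -1.317.
C = C₀ × ½·erfc(-1.317) = 7.97 × 0.9687 = 7.72 mg/L.

7.72 mg/L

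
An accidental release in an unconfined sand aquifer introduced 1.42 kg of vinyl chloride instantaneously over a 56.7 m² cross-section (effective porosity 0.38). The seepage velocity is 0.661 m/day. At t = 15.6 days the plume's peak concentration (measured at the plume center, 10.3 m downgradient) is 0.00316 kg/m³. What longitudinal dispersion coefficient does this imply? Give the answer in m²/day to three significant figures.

At the plume center C_max = M/(n_e·A·√(4πDt)), so D = M²/(4πt·(n_e·A·C_max)²).
n_e·A·C_max = 0.38 × 56.7 × 0.00316 = 0.06809 kg/m.
D = 1.42²/(4π × 15.6 × 0.06809²) = 2.22 m²/day.

2.22 m²/day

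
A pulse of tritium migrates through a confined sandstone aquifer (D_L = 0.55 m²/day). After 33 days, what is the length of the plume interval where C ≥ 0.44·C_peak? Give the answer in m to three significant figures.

15.4 m

The plume is Gaussian with σ = √(2Dt) = √(2 × 0.55 × 33) = 6.025 m.
C/C_peak = exp(−Δx²/(2σ²)) = 0.44 ⇒ Δx = σ·√(−2 ln 0.44) = 6.025 × 1.281 = 7.718 m.
Width = 2Δx = 15.4 m.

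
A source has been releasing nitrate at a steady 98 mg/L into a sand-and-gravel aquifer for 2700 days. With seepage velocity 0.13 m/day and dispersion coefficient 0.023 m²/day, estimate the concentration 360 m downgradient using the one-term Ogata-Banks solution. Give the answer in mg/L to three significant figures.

For a continuous step input, C/C₀ ≈ ½·erfc((x−vt)/(2√(Dt))).
vt = 0.13 × 2700 = 351 m and 2√(Dt) = 2√(0.023 × 2700) = 15.76 m.
Argument (x−vt)/(2√(Dt)) = (360 − 351)/15.76 = 0.5711; ½·erfc(0.5711) = 0.2096.
C = 98 × 0.2096 = 20.5 mg/L.

20.5 mg/L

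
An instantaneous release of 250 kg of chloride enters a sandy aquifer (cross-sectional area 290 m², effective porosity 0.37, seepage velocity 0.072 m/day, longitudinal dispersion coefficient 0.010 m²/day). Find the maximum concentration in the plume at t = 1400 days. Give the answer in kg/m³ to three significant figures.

The peak of an instantaneous 1D plume sits at x = vt; there the Gaussian factor is 1 and C_max = M/(n_e·A·√(4πDt)), where n_e·A is the pore area the mass is dissolved in.
√(4πDt) = √(4π × 0.010 × 1400) = 13.26 m, so C_max = 250/(0.37 × 290 × 13.26) = 0.176 kg/m³.

0.176 kg/m³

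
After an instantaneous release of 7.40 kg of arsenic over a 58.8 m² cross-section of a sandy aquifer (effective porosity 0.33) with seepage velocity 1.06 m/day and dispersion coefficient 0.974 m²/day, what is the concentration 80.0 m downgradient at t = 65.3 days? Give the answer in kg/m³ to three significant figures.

0.00854 kg/m³

For an instantaneous plane source, C(x,t) = M/(n_e·A·√(4πDt)) · exp(−(x−vt)²/(4Dt)), with n_e·A the pore (flow) area.
Plume center vt = 1.06 × 65.3 = 69.218 m, so the well at 80.0 m is 10.782 m downgradient of the peak.
√(4πDt) = 28.27 m, giving peak height M/(n_e·A·√(4πDt)) = 7.40/(0.33 × 58.8 × 28.27) = 0.01349 kg/m³.
(x−vt)²/(4Dt) = (10.782)²/(4 × 0.974 × 65.3) = 0.4569; exp(−0.4569) = 0.6332.
C = 0.01349 × 0.6332 = 0.00854 kg/m³.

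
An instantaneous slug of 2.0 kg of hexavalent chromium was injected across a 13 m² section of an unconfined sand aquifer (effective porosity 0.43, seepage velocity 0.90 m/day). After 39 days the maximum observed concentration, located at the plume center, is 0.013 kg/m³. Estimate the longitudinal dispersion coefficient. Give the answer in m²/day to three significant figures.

1.55 m²/day

At the plume center C_max = M/(n_e·A·√(4πDt)), so D = M²/(4πt·(n_e·A·C_max)²).
n_e·A·C_max = 0.43 × 13 × 0.013 = 0.07267 kg/m.
D = 2.0²/(4π × 39 × 0.07267²) = 1.55 m²/day.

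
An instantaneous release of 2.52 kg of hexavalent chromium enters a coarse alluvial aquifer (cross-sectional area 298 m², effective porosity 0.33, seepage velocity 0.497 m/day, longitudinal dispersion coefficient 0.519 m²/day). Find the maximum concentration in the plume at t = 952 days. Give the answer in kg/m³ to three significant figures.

The peak of an instantaneous 1D plume sits at x = vt; there the Gaussian factor is 1 and C_max = M/(n_e·A·√(4πDt)), where n_e·A is the pore area the mass is dissolved in.
√(4πDt) = √(4π × 0.519 × 952) = 78.80 m, so C_max = 2.52/(0.33 × 298 × 78.80) = 0.000325 kg/m³.

0.000325 kg/m³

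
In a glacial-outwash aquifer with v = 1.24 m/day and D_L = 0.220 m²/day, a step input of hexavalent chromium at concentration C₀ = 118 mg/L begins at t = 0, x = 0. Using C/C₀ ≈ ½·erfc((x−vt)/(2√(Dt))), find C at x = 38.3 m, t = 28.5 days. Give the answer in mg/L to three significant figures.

For a continuous step input, C/C₀ ≈ ½·erfc((x−vt)/(2√(Dt))).
vt = 1.24 × 28.5 = 35.34 m and 2√(Dt) = 2√(0.220 × 28.5) = 5.008 m.
Argument (x−vt)/(2√(Dt)) = (38.3 − 35.34)/5.008 = 0.5911; ½·erfc(0.5911) = 0.2016.
C = 118 × 0.2016 = 23.8 mg/L.

23.8 mg/L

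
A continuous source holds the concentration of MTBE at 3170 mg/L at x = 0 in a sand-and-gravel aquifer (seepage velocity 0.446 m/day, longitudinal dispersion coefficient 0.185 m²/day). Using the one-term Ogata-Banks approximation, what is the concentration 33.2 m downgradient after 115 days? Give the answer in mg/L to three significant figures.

3160 mg/L

For a continuous step input, C/C₀ ≈ ½·erfc((x−vt)/(2√(Dt))).
vt = 0.446 × 115 = 51.29 m and 2√(Dt) = 2√(0.185 × 115) = 9.225 m.
Argument (x−vt)/(2√(Dt)) = (33.2 − 51.29)/9.225 = -1.961; ½·erfc(-1.961) = 0.9972.
C = 3170 × 0.9972 = 3160 mg/L.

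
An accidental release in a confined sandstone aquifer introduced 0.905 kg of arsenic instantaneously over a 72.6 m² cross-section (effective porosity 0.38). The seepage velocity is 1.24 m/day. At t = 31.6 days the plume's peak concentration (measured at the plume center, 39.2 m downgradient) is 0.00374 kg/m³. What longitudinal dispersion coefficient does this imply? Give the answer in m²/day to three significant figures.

0.194 m²/day

At the plume center C_max = M/(n_e·A·√(4πDt)), so D = M²/(4πt·(n_e·A·C_max)²).
n_e·A·C_max = 0.38 × 72.6 × 0.00374 = 0.1032 kg/m.
D = 0.905²/(4π × 31.6 × 0.1032²) = 0.194 m²/day.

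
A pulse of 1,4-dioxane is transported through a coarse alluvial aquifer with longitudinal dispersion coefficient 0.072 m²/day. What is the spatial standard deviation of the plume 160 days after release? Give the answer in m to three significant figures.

4.80 m

Dispersive spreading gives a Gaussian with σ² = 2Dt; advection only shifts the center.
σ = √(2 × 0.072 × 160) = 4.80 m.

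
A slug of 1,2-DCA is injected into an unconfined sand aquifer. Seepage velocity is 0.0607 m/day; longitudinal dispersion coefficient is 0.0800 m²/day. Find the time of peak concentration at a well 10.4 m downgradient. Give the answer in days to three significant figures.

151 days

For the 1D instantaneous-source solution, setting ∂C/∂t = 0 at fixed x gives v²t² + 2Dt − x² = 0, so t = (√(D² + v²x²) − D)/v².
√(D² + v²x²) = √(0.0800² + 0.0607² × 10.4²) = 0.6363; v² = 0.00368449.
t = (0.6363 − 0.0800)/0.00368449 = 151 days (vs. the pure-advection estimate x/v = 171 d).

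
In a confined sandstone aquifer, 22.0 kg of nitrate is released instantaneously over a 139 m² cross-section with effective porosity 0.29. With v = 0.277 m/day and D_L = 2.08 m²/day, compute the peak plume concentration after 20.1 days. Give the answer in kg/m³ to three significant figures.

0.0238 kg/m³

The peak of an instantaneous 1D plume sits at x = vt; there the Gaussian factor is 1 and C_max = M/(n_e·A·√(4πDt)), where n_e·A is the pore area the mass is dissolved in.
√(4πDt) = √(4π × 2.08 × 20.1) = 22.92 m, so C_max = 22.0/(0.29 × 139 × 22.92) = 0.0238 kg/m³.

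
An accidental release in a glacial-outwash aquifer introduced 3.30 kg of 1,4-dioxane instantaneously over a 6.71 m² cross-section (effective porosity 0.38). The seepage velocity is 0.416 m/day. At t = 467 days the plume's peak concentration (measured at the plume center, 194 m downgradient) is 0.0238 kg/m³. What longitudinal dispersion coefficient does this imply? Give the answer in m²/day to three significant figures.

0.504 m²/day

At the plume center C_max = M/(n_e·A·√(4πDt)), so D = M²/(4πt·(n_e·A·C_max)²).
n_e·A·C_max = 0.38 × 6.71 × 0.0238 = 0.06069 kg/m.
D = 3.30²/(4π × 467 × 0.06069²) = 0.504 m²/day.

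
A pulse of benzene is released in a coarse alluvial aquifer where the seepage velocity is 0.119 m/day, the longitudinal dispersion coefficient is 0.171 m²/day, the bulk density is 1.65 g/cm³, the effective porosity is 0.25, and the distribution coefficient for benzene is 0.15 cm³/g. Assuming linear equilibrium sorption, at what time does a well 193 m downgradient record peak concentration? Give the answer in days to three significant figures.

Retardation factor R = 1 + ρ_b·K_d/n = 1 + 1.65 × 0.15/0.25 = 1.990.
Sorption retards both mechanisms: v_R = v/R = 0.05980 m/day, D_R = D/R = 0.08593 m²/day.
Peak time from v_R²t² + 2D_R t − x² = 0: t = (√(D_R² + v_R²x²) − D_R)/v_R².
√(D_R² + v_R²x²) = √(0.08593² + 0.05980² × 193²) = 11.54; v_R² = 0.003576.
t = (11.54 − 0.08593)/0.003576 = 3200 days.

3200 days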